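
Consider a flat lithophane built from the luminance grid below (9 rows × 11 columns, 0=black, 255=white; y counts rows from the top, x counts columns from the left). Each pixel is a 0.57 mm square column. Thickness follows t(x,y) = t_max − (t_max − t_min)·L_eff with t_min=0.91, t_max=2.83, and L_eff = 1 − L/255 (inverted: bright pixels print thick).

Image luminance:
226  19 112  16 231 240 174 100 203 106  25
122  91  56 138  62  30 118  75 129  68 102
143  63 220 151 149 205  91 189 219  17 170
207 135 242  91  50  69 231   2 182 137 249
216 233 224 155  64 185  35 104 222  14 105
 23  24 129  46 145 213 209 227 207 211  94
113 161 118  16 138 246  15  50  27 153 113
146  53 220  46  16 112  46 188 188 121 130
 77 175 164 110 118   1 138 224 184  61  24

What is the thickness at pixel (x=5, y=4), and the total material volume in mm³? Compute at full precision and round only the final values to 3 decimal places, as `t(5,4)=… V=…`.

span = t_max - t_min = 2.83 - 0.91 = 1.920
L(5,4) = 185, L_eff = 1 - 185/255 = 0.274510 (inverted)
t(5,4) = 2.83 - 1.920·0.274510 = 2.303
Σt over all 9·11 pixels = 1561413/8500 ≈ 183.6956471
V = pitch²·Σt = 0.57²·1561413/8500 = 59.683

t(5,4)=2.303 V=59.683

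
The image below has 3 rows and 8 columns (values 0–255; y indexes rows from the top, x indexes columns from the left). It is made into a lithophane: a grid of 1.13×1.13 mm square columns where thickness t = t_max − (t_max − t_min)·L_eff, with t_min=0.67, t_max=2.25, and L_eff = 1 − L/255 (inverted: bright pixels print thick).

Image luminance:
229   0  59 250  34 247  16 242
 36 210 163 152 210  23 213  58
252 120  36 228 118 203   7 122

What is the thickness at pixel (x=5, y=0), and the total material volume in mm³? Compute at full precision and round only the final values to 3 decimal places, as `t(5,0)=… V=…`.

t(5,0)=2.200 V=46.072

span = t_max - t_min = 2.25 - 0.67 = 1.580
L(5,0) = 247, L_eff = 1 - 247/255 = 0.031373 (inverted)
t(5,0) = 2.25 - 1.580·0.031373 = 2.200
Σt over all 3·8 pixels = 76672/2125 ≈ 36.0809412
V = pitch²·Σt = 1.13²·76672/2125 = 46.072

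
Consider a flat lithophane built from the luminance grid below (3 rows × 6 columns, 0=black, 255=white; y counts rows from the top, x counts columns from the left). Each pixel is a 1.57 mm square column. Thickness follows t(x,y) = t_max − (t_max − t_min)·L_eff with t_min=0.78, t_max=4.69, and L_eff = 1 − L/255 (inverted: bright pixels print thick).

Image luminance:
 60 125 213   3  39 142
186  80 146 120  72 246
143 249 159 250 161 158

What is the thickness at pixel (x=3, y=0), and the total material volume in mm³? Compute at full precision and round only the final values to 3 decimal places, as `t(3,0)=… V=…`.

span = t_max - t_min = 4.69 - 0.78 = 3.910
L(3,0) = 3, L_eff = 1 - 3/255 = 0.988235 (inverted)
t(3,0) = 4.69 - 3.910·0.988235 = 0.826
Σt over all 3·6 pixels = 19939/375 ≈ 53.1706667
V = pitch²·Σt = 1.57²·19939/375 = 131.060

t(3,0)=0.826 V=131.060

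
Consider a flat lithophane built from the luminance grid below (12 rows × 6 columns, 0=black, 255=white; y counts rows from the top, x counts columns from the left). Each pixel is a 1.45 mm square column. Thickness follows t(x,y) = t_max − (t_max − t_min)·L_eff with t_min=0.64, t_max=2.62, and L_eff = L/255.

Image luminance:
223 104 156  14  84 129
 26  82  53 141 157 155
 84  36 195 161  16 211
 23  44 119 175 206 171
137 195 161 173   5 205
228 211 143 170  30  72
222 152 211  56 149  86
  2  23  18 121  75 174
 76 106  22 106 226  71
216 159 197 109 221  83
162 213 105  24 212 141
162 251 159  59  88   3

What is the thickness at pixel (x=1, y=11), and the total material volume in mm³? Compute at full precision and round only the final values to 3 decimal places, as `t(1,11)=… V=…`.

span = t_max - t_min = 2.62 - 0.64 = 1.980
L(1,11) = 251, L_eff = 251/255 = 0.984314
t(1,11) = 2.62 - 1.980·0.984314 = 0.671
Σt over all 12·6 pixels = 101241/850 ≈ 119.1070588
V = pitch²·Σt = 1.45²·101241/850 = 250.423

t(1,11)=0.671 V=250.423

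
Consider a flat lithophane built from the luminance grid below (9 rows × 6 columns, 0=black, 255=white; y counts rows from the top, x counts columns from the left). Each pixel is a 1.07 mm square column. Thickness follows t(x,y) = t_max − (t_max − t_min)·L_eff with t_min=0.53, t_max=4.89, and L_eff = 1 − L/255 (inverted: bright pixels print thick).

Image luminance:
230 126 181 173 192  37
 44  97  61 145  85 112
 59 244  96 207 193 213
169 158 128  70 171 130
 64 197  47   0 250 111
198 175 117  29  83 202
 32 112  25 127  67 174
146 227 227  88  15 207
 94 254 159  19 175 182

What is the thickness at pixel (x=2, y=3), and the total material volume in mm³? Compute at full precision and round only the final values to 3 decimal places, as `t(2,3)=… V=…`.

t(2,3)=2.719 V=172.223

span = t_max - t_min = 4.89 - 0.53 = 4.360
L(2,3) = 128, L_eff = 1 - 128/255 = 0.498039 (inverted)
t(2,3) = 4.89 - 4.360·0.498039 = 2.719
Σt over all 9·6 pixels = 1917937/12750 ≈ 150.4264314
V = pitch²·Σt = 1.07²·1917937/12750 = 172.223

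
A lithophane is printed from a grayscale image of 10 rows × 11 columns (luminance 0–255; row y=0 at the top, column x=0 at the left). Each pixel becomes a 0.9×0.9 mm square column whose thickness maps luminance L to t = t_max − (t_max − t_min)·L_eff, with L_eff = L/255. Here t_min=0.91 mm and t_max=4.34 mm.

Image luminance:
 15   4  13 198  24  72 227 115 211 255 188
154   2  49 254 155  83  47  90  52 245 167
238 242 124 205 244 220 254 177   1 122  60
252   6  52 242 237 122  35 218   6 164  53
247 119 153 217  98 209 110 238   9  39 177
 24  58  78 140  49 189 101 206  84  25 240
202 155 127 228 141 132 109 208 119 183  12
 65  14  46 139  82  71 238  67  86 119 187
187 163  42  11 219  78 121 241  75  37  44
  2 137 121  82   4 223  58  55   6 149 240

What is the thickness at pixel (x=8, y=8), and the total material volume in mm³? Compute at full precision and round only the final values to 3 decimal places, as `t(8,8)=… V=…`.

t(8,8)=3.331 V=237.113

span = t_max - t_min = 4.34 - 0.91 = 3.430
L(8,8) = 75, L_eff = 75/255 = 0.294118
t(8,8) = 4.34 - 3.430·0.294118 = 3.331
Σt over all 10·11 pixels = 7464653/25500 ≈ 292.7314902
V = pitch²·Σt = 0.9²·7464653/25500 = 237.113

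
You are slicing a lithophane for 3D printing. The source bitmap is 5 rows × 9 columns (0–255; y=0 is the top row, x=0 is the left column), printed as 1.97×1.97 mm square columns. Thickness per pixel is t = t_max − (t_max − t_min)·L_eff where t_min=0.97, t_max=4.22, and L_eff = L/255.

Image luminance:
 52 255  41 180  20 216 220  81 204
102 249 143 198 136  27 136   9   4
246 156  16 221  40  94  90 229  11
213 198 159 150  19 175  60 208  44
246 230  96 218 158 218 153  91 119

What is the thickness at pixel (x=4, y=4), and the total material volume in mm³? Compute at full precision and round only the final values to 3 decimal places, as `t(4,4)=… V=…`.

span = t_max - t_min = 4.22 - 0.97 = 3.250
L(4,4) = 158, L_eff = 158/255 = 0.619608
t(4,4) = 4.22 - 3.250·0.619608 = 2.206
Σt over all 5·9 pixels = 22799/204 ≈ 111.7598039
V = pitch²·Σt = 1.97²·22799/204 = 433.729

t(4,4)=2.206 V=433.729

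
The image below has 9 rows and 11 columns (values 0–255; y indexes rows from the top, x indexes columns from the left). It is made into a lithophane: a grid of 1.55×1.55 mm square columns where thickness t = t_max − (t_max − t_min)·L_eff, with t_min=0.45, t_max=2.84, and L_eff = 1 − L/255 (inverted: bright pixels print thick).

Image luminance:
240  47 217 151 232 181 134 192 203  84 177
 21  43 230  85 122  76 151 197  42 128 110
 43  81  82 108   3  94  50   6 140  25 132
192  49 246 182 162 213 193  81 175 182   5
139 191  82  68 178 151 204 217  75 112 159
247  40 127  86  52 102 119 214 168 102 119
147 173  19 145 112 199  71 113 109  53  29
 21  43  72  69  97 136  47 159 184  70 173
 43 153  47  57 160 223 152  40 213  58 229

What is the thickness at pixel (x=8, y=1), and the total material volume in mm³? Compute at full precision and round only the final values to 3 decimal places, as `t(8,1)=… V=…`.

t(8,1)=0.844 V=378.931

span = t_max - t_min = 2.84 - 0.45 = 2.390
L(8,1) = 42, L_eff = 1 - 42/255 = 0.835294 (inverted)
t(8,1) = 2.84 - 2.390·0.835294 = 0.844
Σt over all 9·11 pixels = 26813/170 ≈ 157.7235294
V = pitch²·Σt = 1.55²·26813/170 = 378.931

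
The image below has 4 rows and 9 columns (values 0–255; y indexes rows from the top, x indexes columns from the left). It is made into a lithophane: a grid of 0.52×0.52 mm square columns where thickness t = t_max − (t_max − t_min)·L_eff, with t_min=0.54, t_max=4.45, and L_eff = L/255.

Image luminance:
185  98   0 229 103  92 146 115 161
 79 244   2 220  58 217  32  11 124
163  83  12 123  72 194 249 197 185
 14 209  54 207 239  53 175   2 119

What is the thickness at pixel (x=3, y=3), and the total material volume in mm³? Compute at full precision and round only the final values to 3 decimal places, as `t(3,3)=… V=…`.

span = t_max - t_min = 4.45 - 0.54 = 3.910
L(3,3) = 207, L_eff = 207/255 = 0.811765
t(3,3) = 4.45 - 3.910·0.811765 = 1.276
Σt over all 4·9 pixels = 68791/750 ≈ 91.7213333
V = pitch²·Σt = 0.52²·68791/750 = 24.801

t(3,3)=1.276 V=24.801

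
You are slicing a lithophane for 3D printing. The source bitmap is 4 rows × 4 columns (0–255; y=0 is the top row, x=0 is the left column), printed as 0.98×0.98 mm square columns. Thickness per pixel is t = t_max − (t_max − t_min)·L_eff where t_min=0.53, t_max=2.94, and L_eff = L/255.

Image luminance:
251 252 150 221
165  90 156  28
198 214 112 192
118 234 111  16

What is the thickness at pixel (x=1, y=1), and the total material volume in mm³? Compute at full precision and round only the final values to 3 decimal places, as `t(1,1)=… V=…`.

t(1,1)=2.089 V=22.413

span = t_max - t_min = 2.94 - 0.53 = 2.410
L(1,1) = 90, L_eff = 90/255 = 0.352941
t(1,1) = 2.94 - 2.410·0.352941 = 2.089
Σt over all 4·4 pixels = 49591/2125 ≈ 23.3369412
V = pitch²·Σt = 0.98²·49591/2125 = 22.413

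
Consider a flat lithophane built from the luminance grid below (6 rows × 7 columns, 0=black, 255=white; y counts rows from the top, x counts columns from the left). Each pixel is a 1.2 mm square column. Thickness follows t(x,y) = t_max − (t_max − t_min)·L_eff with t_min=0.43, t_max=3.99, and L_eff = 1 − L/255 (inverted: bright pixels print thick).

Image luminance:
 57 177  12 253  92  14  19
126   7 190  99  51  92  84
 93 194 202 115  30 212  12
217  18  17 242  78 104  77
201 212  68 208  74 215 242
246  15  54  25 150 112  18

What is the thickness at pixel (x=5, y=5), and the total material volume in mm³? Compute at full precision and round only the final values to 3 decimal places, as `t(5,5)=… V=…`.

t(5,5)=1.994 V=120.975

span = t_max - t_min = 3.99 - 0.43 = 3.560
L(5,5) = 112, L_eff = 1 - 112/255 = 0.560784 (inverted)
t(5,5) = 3.99 - 3.560·0.560784 = 1.994
Σt over all 6·7 pixels = 1071137/12750 ≈ 84.0107451
V = pitch²·Σt = 1.2²·1071137/12750 = 120.975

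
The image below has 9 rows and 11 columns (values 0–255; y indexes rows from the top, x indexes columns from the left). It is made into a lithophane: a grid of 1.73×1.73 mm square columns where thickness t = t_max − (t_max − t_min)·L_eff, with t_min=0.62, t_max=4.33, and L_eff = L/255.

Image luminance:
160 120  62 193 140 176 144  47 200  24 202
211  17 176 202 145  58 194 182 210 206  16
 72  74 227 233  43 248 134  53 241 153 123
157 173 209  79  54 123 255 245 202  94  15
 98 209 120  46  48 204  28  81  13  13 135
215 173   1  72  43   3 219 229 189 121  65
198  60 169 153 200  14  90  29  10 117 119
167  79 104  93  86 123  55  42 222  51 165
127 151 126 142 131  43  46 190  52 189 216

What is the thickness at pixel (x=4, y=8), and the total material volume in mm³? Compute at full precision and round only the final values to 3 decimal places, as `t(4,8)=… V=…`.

t(4,8)=2.424 V=744.069

span = t_max - t_min = 4.33 - 0.62 = 3.710
L(4,8) = 131, L_eff = 131/255 = 0.513725
t(4,8) = 4.33 - 3.710·0.513725 = 2.424
Σt over all 9·11 pixels = 372917/1500 ≈ 248.6113333
V = pitch²·Σt = 1.73²·372917/1500 = 744.069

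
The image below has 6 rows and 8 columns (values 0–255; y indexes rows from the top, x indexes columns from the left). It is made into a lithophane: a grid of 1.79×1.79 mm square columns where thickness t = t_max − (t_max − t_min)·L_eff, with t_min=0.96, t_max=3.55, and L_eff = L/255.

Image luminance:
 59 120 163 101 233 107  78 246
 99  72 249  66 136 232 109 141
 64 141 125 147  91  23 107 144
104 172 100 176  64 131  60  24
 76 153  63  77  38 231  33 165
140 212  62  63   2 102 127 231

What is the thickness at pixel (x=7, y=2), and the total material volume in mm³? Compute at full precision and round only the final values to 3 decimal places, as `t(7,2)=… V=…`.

span = t_max - t_min = 3.55 - 0.96 = 2.590
L(7,2) = 144, L_eff = 144/255 = 0.564706
t(7,2) = 3.55 - 2.590·0.564706 = 2.087
Σt over all 6·8 pixels = 2879519/25500 ≈ 112.9223137
V = pitch²·Σt = 1.79²·2879519/25500 = 361.814

t(7,2)=2.087 V=361.814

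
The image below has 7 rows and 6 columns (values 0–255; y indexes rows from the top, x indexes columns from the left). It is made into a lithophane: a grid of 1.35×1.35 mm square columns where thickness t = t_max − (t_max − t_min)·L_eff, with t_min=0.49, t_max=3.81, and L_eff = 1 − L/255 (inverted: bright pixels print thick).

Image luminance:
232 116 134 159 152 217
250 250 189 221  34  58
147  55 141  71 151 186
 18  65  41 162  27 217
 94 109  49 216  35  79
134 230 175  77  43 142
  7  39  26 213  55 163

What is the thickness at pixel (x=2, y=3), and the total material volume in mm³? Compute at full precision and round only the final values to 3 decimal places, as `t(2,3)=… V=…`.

t(2,3)=1.024 V=160.396

span = t_max - t_min = 3.81 - 0.49 = 3.320
L(2,3) = 41, L_eff = 1 - 41/255 = 0.839216 (inverted)
t(2,3) = 3.81 - 3.320·0.839216 = 1.024
Σt over all 7·6 pixels = 1122109/12750 ≈ 88.0085490
V = pitch²·Σt = 1.35²·1122109/12750 = 160.396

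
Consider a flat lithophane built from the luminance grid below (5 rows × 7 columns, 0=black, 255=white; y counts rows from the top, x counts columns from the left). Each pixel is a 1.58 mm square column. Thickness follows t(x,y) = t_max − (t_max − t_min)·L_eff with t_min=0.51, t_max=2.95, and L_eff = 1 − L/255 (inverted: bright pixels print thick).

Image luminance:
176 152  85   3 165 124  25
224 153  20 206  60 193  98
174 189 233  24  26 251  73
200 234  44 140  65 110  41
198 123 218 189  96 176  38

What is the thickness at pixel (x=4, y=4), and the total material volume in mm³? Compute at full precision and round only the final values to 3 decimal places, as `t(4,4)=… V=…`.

span = t_max - t_min = 2.95 - 0.51 = 2.440
L(4,4) = 96, L_eff = 1 - 96/255 = 0.623529 (inverted)
t(4,4) = 2.95 - 2.440·0.623529 = 1.429
Σt over all 5·7 pixels = 1559519/25500 ≈ 61.1576078
V = pitch²·Σt = 1.58²·1559519/25500 = 152.674

t(4,4)=1.429 V=152.674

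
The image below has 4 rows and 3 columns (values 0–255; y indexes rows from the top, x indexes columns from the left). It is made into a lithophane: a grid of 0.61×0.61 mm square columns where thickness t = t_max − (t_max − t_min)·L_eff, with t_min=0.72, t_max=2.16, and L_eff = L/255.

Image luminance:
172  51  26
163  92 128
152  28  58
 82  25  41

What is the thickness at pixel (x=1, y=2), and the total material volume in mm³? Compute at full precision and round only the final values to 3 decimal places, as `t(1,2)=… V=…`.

t(1,2)=2.002 V=7.506

span = t_max - t_min = 2.16 - 0.72 = 1.440
L(1,2) = 28, L_eff = 28/255 = 0.109804
t(1,2) = 2.16 - 1.440·0.109804 = 2.002
Σt over all 4·3 pixels = 42864/2125 ≈ 20.1712941
V = pitch²·Σt = 0.61²·42864/2125 = 7.506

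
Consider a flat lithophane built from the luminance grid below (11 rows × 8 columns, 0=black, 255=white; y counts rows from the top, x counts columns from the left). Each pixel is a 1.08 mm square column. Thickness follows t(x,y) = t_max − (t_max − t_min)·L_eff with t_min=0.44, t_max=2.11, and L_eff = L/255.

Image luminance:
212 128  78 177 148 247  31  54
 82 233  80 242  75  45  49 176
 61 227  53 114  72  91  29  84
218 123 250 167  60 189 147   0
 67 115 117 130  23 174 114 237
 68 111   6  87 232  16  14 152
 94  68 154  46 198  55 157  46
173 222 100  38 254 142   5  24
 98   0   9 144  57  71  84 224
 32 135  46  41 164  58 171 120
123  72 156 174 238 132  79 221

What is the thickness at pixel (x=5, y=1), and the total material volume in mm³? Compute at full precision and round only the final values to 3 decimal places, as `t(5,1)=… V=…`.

t(5,1)=1.815 V=139.960

span = t_max - t_min = 2.11 - 0.44 = 1.670
L(5,1) = 45, L_eff = 45/255 = 0.176471
t(5,1) = 2.11 - 1.670·0.176471 = 1.815
Σt over all 11·8 pixels = 17999/150 ≈ 119.9933333
V = pitch²·Σt = 1.08²·17999/150 = 139.960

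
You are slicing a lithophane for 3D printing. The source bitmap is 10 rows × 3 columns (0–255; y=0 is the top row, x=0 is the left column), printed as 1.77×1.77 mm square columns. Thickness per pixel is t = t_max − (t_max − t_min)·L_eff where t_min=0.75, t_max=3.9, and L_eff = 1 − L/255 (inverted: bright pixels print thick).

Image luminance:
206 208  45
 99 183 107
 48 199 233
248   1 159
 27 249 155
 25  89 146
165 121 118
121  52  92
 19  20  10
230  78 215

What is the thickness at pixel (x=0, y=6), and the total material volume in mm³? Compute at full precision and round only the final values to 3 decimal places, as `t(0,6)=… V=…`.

t(0,6)=2.788 V=212.444

span = t_max - t_min = 3.9 - 0.75 = 3.150
L(0,6) = 165, L_eff = 1 - 165/255 = 0.352941 (inverted)
t(0,6) = 3.9 - 3.150·0.352941 = 2.788
Σt over all 10·3 pixels = 57639/850 ≈ 67.8105882
V = pitch²·Σt = 1.77²·57639/850 = 212.444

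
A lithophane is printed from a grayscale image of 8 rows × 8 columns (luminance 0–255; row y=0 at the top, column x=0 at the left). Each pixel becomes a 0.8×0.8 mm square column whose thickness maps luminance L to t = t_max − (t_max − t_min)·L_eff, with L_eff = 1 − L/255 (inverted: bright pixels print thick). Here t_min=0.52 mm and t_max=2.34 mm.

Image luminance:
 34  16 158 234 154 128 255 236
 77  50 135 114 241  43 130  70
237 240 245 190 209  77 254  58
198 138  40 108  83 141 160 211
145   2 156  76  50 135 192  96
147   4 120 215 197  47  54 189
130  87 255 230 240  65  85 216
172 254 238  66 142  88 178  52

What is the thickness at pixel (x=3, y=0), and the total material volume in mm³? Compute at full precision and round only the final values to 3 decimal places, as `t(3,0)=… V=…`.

span = t_max - t_min = 2.34 - 0.52 = 1.820
L(3,0) = 234, L_eff = 1 - 234/255 = 0.082353 (inverted)
t(3,0) = 2.34 - 1.820·0.082353 = 2.190
Σt over all 8·8 pixels = 1242137/12750 ≈ 97.4225098
V = pitch²·Σt = 0.8²·1242137/12750 = 62.350

t(3,0)=2.190 V=62.350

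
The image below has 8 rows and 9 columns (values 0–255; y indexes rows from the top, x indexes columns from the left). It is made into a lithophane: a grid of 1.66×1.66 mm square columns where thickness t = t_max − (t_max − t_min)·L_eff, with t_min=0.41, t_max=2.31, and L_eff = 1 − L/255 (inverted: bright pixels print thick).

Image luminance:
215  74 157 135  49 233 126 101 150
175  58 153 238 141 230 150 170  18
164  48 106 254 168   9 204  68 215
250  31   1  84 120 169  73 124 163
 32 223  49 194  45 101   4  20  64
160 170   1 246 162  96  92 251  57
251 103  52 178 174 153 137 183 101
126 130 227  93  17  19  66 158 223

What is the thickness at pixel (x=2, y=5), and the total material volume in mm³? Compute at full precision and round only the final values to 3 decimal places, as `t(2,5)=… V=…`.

span = t_max - t_min = 2.31 - 0.41 = 1.900
L(2,5) = 1, L_eff = 1 - 1/255 = 0.996078 (inverted)
t(2,5) = 2.31 - 1.900·0.996078 = 0.417
Σt over all 8·9 pixels = 124867/1275 ≈ 97.9349020
V = pitch²·Σt = 1.66²·124867/1275 = 269.869

t(2,5)=0.417 V=269.869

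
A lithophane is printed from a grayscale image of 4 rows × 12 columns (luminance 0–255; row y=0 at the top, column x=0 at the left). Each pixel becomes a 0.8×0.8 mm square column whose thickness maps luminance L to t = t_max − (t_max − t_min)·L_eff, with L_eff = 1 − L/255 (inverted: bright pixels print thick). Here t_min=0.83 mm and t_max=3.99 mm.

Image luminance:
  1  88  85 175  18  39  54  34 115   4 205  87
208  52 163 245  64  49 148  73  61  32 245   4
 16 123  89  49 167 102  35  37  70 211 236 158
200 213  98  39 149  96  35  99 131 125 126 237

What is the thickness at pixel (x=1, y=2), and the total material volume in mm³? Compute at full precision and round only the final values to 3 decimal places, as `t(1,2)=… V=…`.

span = t_max - t_min = 3.99 - 0.83 = 3.160
L(1,2) = 123, L_eff = 1 - 123/255 = 0.517647 (inverted)
t(1,2) = 3.99 - 3.160·0.517647 = 2.354
Σt over all 4·12 pixels = 131218/1275 ≈ 102.9160784
V = pitch²·Σt = 0.8²·131218/1275 = 65.866

t(1,2)=2.354 V=65.866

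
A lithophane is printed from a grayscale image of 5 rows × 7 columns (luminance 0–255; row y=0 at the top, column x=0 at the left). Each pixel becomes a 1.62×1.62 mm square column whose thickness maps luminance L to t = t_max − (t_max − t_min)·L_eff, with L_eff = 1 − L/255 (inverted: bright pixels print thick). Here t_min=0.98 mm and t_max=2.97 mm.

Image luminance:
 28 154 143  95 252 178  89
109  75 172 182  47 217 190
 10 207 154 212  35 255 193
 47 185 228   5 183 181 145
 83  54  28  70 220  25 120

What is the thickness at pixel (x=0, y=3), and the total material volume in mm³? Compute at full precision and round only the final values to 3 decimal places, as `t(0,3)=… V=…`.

t(0,3)=1.347 V=183.634

span = t_max - t_min = 2.97 - 0.98 = 1.990
L(0,3) = 47, L_eff = 1 - 47/255 = 0.815686 (inverted)
t(0,3) = 2.97 - 1.990·0.815686 = 1.347
Σt over all 5·7 pixels = 1784279/25500 ≈ 69.9717255
V = pitch²·Σt = 1.62²·1784279/25500 = 183.634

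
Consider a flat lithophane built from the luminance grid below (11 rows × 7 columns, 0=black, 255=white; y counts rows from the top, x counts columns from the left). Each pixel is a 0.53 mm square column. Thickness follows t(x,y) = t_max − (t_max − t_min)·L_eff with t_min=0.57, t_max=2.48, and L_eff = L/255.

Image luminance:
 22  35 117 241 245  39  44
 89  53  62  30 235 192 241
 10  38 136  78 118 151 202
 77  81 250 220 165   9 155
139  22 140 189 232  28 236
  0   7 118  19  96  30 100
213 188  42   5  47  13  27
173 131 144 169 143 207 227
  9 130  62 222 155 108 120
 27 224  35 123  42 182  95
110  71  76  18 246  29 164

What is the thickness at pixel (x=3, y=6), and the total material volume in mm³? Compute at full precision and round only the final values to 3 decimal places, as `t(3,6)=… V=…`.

span = t_max - t_min = 2.48 - 0.57 = 1.910
L(3,6) = 5, L_eff = 5/255 = 0.019608
t(3,6) = 2.48 - 1.910·0.019608 = 2.443
Σt over all 11·7 pixels = 803473/6375 ≈ 126.0349804
V = pitch²·Σt = 0.53²·803473/6375 = 35.403

t(3,6)=2.443 V=35.403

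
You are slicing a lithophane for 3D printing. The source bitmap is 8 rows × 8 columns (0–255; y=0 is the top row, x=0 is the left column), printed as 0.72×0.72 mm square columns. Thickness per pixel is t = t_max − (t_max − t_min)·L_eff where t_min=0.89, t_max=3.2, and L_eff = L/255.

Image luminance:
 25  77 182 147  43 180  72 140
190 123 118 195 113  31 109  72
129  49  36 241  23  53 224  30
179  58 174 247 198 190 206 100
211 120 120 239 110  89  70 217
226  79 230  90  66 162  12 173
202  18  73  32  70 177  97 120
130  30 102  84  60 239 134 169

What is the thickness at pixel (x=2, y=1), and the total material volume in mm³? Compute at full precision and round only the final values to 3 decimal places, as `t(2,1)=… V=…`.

span = t_max - t_min = 3.2 - 0.89 = 2.310
L(2,1) = 118, L_eff = 118/255 = 0.462745
t(2,1) = 3.2 - 2.310·0.462745 = 2.131
Σt over all 8·8 pixels = 133.19
V = pitch²·Σt = 0.72²·133.19 = 69.046

t(2,1)=2.131 V=69.046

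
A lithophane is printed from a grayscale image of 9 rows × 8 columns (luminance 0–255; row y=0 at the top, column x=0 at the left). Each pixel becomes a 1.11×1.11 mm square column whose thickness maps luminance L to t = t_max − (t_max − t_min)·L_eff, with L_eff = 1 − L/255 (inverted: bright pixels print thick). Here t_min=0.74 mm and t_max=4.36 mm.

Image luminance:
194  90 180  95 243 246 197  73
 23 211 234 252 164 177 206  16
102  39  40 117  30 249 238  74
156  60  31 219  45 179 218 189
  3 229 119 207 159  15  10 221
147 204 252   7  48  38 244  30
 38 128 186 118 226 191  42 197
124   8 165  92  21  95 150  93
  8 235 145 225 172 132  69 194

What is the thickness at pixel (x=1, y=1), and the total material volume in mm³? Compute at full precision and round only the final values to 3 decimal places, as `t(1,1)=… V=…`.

span = t_max - t_min = 4.36 - 0.74 = 3.620
L(1,1) = 211, L_eff = 1 - 211/255 = 0.172549 (inverted)
t(1,1) = 4.36 - 3.620·0.172549 = 3.735
Σt over all 9·8 pixels = 1206107/6375 ≈ 189.1932549
V = pitch²·Σt = 1.11²·1206107/6375 = 233.105

t(1,1)=3.735 V=233.105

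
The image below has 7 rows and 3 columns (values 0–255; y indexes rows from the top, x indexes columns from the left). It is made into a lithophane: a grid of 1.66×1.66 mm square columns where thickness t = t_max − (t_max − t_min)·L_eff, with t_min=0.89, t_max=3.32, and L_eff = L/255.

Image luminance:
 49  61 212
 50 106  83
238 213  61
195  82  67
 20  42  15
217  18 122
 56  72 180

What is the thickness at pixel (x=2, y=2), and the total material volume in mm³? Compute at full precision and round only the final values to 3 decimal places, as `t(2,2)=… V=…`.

span = t_max - t_min = 3.32 - 0.89 = 2.430
L(2,2) = 61, L_eff = 61/255 = 0.239216
t(2,2) = 3.32 - 2.430·0.239216 = 2.739
Σt over all 7·3 pixels = 49.146
V = pitch²·Σt = 1.66²·49.146 = 135.427

t(2,2)=2.739 V=135.427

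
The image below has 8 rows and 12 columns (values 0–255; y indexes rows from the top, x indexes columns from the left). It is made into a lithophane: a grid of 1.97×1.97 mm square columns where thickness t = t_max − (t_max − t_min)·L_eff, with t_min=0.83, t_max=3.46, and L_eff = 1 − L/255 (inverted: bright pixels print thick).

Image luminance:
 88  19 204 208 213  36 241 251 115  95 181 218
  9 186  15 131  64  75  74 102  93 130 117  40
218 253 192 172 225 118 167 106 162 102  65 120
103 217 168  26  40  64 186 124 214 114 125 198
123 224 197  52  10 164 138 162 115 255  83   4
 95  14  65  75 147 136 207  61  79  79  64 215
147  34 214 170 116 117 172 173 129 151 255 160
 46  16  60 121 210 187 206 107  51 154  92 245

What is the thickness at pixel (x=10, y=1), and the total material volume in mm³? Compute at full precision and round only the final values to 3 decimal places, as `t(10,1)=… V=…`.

t(10,1)=2.037 V=808.801

span = t_max - t_min = 3.46 - 0.83 = 2.630
L(10,1) = 117, L_eff = 1 - 117/255 = 0.541176 (inverted)
t(10,1) = 3.46 - 2.630·0.541176 = 2.037
Σt over all 8·12 pixels = 5314343/25500 ≈ 208.4056078
V = pitch²·Σt = 1.97²·5314343/25500 = 808.801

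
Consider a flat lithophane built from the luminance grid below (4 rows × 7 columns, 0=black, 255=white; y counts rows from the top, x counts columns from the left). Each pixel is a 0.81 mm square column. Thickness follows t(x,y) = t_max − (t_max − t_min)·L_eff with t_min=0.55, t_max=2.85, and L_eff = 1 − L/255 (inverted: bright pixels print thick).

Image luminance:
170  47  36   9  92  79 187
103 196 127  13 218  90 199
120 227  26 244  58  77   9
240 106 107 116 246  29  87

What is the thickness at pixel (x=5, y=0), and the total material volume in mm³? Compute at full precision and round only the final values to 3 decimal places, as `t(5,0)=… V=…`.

span = t_max - t_min = 2.85 - 0.55 = 2.300
L(5,0) = 79, L_eff = 1 - 79/255 = 0.690196 (inverted)
t(5,0) = 2.85 - 2.300·0.690196 = 1.263
Σt over all 4·7 pixels = 19034/425 ≈ 44.7858824
V = pitch²·Σt = 0.81²·19034/425 = 29.384

t(5,0)=1.263 V=29.384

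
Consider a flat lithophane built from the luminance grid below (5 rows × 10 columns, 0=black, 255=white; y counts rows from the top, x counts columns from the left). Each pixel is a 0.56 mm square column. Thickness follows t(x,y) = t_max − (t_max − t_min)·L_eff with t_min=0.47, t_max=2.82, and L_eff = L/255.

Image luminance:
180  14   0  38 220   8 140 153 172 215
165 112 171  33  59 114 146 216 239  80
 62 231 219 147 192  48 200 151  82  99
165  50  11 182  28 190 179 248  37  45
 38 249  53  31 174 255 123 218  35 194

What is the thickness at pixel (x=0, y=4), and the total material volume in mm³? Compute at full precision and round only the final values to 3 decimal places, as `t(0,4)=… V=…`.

span = t_max - t_min = 2.82 - 0.47 = 2.350
L(0,4) = 38, L_eff = 38/255 = 0.149020
t(0,4) = 2.82 - 2.350·0.149020 = 2.470
Σt over all 5·10 pixels = 139261/1700 ≈ 81.9182353
V = pitch²·Σt = 0.56²·139261/1700 = 25.690

t(0,4)=2.470 V=25.690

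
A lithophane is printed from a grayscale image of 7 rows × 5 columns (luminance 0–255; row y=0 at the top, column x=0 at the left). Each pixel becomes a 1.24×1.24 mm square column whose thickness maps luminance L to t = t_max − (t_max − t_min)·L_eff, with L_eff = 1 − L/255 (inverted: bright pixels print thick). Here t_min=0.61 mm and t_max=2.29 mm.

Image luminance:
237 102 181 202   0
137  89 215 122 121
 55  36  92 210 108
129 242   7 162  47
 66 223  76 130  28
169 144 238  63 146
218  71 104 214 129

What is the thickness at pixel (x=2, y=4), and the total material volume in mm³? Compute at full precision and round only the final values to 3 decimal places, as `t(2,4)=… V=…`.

t(2,4)=1.111 V=78.545

span = t_max - t_min = 2.29 - 0.61 = 1.680
L(2,4) = 76, L_eff = 1 - 76/255 = 0.701961 (inverted)
t(2,4) = 2.29 - 1.680·0.701961 = 1.111
Σt over all 7·5 pixels = 434203/8500 ≈ 51.0827059
V = pitch²·Σt = 1.24²·434203/8500 = 78.545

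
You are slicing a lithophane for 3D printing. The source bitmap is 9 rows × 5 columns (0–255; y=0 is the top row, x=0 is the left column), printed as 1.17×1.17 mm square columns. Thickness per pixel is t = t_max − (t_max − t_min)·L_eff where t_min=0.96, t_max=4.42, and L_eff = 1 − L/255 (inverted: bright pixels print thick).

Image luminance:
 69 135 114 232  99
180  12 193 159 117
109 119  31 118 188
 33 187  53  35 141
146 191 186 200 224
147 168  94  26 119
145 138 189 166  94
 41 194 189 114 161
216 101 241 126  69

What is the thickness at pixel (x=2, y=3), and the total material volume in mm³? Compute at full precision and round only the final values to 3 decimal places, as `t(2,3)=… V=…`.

t(2,3)=1.679 V=170.748

span = t_max - t_min = 4.42 - 0.96 = 3.460
L(2,3) = 53, L_eff = 1 - 53/255 = 0.792157 (inverted)
t(2,3) = 4.42 - 3.460·0.792157 = 1.679
Σt over all 9·5 pixels = 530119/4250 ≈ 124.7338824
V = pitch²·Σt = 1.17²·530119/4250 = 170.748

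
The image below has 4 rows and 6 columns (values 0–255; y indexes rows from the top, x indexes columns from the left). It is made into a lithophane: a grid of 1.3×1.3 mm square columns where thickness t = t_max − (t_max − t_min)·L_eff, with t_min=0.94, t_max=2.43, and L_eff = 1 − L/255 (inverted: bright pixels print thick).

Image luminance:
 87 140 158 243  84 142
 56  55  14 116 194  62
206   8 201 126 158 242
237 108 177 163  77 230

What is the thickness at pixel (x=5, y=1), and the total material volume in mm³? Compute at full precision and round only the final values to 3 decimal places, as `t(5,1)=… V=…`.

span = t_max - t_min = 2.43 - 0.94 = 1.490
L(5,1) = 62, L_eff = 1 - 62/255 = 0.756863 (inverted)
t(5,1) = 2.43 - 1.490·0.756863 = 1.302
Σt over all 4·6 pixels = 266149/6375 ≈ 41.7488627
V = pitch²·Σt = 1.3²·266149/6375 = 70.556

t(5,1)=1.302 V=70.556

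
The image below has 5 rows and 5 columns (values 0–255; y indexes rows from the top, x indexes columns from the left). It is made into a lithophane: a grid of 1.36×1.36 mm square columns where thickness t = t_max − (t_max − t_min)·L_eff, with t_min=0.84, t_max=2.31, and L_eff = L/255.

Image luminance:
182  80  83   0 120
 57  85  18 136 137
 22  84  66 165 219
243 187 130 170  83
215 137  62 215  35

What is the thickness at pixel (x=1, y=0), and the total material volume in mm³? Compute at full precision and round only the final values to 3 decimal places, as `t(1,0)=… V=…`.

span = t_max - t_min = 2.31 - 0.84 = 1.470
L(1,0) = 80, L_eff = 80/255 = 0.313725
t(1,0) = 2.31 - 1.470·0.313725 = 1.849
Σt over all 5·5 pixels = 86814/2125 ≈ 40.8536471
V = pitch²·Σt = 1.36²·86814/2125 = 75.563

t(1,0)=1.849 V=75.563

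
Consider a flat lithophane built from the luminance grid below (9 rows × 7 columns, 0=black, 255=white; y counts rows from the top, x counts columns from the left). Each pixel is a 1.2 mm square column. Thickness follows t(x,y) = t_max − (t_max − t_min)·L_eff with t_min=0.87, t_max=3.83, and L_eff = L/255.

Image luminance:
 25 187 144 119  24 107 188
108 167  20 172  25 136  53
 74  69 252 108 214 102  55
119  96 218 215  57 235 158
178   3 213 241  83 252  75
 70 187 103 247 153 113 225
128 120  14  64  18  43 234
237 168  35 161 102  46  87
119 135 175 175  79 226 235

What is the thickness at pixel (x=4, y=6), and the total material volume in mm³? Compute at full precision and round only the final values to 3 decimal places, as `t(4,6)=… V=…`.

span = t_max - t_min = 3.83 - 0.87 = 2.960
L(4,6) = 18, L_eff = 18/255 = 0.070588
t(4,6) = 3.83 - 2.960·0.070588 = 3.621
Σt over all 9·7 pixels = 3728359/25500 ≈ 146.2101569
V = pitch²·Σt = 1.2²·3728359/25500 = 210.543

t(4,6)=3.621 V=210.543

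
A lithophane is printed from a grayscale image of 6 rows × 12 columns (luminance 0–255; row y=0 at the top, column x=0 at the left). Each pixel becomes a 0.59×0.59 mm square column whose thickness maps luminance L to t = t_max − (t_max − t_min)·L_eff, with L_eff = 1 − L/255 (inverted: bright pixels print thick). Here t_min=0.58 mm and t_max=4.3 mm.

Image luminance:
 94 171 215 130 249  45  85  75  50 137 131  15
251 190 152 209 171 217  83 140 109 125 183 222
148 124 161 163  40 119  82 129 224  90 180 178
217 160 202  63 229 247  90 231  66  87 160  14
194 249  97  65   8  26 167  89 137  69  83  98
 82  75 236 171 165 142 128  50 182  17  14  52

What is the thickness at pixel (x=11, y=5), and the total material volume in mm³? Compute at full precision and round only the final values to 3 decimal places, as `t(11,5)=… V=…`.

span = t_max - t_min = 4.3 - 0.58 = 3.720
L(11,5) = 52, L_eff = 1 - 52/255 = 0.796078 (inverted)
t(11,5) = 4.3 - 3.720·0.796078 = 1.339
Σt over all 6·12 pixels = 381659/2125 ≈ 179.6042353
V = pitch²·Σt = 0.59²·381659/2125 = 62.520

t(11,5)=1.339 V=62.520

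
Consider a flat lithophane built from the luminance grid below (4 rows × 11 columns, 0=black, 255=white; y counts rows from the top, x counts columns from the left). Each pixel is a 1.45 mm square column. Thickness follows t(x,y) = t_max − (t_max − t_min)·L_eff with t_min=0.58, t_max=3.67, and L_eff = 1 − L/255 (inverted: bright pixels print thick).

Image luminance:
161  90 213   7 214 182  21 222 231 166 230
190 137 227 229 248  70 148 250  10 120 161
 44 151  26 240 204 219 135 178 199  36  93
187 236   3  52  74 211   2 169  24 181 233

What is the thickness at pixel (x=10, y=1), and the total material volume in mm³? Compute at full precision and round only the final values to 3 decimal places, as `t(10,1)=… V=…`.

t(10,1)=2.531 V=217.322

span = t_max - t_min = 3.67 - 0.58 = 3.090
L(10,1) = 161, L_eff = 1 - 161/255 = 0.368627 (inverted)
t(10,1) = 3.67 - 3.090·0.368627 = 2.531
Σt over all 4·11 pixels = 219648/2125 ≈ 103.3637647
V = pitch²·Σt = 1.45²·219648/2125 = 217.322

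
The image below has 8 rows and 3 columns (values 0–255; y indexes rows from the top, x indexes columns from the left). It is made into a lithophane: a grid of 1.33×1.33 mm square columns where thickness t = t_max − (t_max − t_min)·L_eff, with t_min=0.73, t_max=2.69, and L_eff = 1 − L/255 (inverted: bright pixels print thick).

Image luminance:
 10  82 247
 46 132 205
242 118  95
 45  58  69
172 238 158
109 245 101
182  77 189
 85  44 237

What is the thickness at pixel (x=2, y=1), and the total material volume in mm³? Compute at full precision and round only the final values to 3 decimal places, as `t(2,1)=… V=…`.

span = t_max - t_min = 2.69 - 0.73 = 1.960
L(2,1) = 205, L_eff = 1 - 205/255 = 0.196078 (inverted)
t(2,1) = 2.69 - 1.960·0.196078 = 2.306
Σt over all 8·3 pixels = 89268/2125 ≈ 42.0084706
V = pitch²·Σt = 1.33²·89268/2125 = 74.309

t(2,1)=2.306 V=74.309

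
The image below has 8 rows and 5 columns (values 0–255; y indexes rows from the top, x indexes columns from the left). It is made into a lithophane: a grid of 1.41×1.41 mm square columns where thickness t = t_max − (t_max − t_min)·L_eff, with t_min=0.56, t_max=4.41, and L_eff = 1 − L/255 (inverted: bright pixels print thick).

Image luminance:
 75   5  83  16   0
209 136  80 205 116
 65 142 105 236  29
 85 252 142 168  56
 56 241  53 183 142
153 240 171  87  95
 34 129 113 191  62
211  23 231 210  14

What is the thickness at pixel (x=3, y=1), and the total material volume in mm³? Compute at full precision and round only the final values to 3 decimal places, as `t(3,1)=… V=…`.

span = t_max - t_min = 4.41 - 0.56 = 3.850
L(3,1) = 205, L_eff = 1 - 205/255 = 0.196078 (inverted)
t(3,1) = 4.41 - 3.850·0.196078 = 3.655
Σt over all 8·5 pixels = 121807/1275 ≈ 95.5349020
V = pitch²·Σt = 1.41²·121807/1275 = 189.933

t(3,1)=3.655 V=189.933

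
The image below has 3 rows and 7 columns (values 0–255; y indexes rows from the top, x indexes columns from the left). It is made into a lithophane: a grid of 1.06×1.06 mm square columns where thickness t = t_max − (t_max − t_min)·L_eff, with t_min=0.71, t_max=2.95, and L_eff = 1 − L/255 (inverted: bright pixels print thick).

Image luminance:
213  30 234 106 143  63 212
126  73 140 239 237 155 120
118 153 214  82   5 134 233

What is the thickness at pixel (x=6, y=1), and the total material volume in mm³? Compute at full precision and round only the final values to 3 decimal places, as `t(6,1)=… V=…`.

span = t_max - t_min = 2.95 - 0.71 = 2.240
L(6,1) = 120, L_eff = 1 - 120/255 = 0.529412 (inverted)
t(6,1) = 2.95 - 2.240·0.529412 = 1.764
Σt over all 3·7 pixels = 14119/340 ≈ 41.5264706
V = pitch²·Σt = 1.06²·14119/340 = 46.659

t(6,1)=1.764 V=46.659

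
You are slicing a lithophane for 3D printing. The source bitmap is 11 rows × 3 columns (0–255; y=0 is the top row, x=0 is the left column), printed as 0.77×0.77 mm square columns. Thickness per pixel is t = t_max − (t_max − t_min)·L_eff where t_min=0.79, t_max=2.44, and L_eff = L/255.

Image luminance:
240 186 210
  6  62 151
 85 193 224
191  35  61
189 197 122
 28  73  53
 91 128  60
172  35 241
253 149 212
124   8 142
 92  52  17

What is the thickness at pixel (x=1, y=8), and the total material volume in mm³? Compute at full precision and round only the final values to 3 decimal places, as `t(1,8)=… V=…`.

span = t_max - t_min = 2.44 - 0.79 = 1.650
L(1,8) = 149, L_eff = 149/255 = 0.584314
t(1,8) = 2.44 - 1.650·0.584314 = 1.476
Σt over all 11·3 pixels = 45991/850 ≈ 54.1070588
V = pitch²·Σt = 0.77²·45991/850 = 32.080

t(1,8)=1.476 V=32.080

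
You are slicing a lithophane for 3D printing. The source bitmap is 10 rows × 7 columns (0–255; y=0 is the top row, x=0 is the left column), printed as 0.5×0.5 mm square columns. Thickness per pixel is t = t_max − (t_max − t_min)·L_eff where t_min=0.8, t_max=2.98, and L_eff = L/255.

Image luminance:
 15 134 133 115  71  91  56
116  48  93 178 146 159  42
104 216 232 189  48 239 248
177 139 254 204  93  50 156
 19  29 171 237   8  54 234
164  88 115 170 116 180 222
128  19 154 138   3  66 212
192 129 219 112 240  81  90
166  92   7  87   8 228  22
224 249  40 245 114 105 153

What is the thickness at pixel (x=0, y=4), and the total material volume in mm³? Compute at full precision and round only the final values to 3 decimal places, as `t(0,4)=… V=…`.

span = t_max - t_min = 2.98 - 0.8 = 2.180
L(0,4) = 19, L_eff = 19/255 = 0.074510
t(0,4) = 2.98 - 2.180·0.074510 = 2.818
Σt over all 10·7 pixels = 835183/6375 ≈ 131.0090980
V = pitch²·Σt = 0.5²·835183/6375 = 32.752

t(0,4)=2.818 V=32.752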